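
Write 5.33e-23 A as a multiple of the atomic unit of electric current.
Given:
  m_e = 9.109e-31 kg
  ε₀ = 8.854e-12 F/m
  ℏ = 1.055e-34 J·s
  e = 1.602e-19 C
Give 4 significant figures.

atomic unit of electric current: I_au = e E_h/ℏ = m_e e⁵/((4πε₀)²ℏ³) = 6.612e-3 A.
5.33e-23 / 6.612e-3 = 8.061e-21

8.061e-21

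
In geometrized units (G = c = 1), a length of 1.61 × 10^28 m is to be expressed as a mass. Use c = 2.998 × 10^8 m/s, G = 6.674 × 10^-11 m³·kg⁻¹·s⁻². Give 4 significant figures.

2.168 × 10^55 kg

Length → mass via c²/G.
1.61 × 10^28 m × (c²/G) = 2.168 × 10^55 kg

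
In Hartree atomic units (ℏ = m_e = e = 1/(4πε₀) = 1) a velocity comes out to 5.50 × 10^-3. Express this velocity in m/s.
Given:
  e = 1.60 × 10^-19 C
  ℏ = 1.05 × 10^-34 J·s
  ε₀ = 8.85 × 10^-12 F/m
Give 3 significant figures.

One atomic unit of velocity: v_au = e²/(4πε₀ℏ) = 2.19 × 10^6 m/s.
5.50 × 10^-3 × 2.19 × 10^6 m/s = 1.21 × 10^4 m/s

1.21 × 10^4 m/s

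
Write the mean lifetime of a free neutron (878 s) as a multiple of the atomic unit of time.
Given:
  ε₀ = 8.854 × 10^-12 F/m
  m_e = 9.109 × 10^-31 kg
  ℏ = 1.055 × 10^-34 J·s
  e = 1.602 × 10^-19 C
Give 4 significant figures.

atomic unit of time: τ_au = (4πε₀)²ℏ³/(m_e e⁴) = 2.423 × 10^-17 s.
878 / 2.423 × 10^-17 = 3.624 × 10^19

3.624 × 10^19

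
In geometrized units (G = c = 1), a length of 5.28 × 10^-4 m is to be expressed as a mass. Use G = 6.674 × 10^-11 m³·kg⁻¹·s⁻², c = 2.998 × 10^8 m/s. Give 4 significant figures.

Length → mass via c²/G.
5.28 × 10^-4 m × (c²/G) = 7.111 × 10^23 kg

7.111 × 10^23 kg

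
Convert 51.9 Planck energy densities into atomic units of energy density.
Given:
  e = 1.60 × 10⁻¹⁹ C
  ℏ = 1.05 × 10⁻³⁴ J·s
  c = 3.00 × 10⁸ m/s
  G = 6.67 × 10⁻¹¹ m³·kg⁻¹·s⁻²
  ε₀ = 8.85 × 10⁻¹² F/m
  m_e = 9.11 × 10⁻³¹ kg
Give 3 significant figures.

8.06 × 10¹⁰¹

Planck energy density: u_P = c⁷/(ℏG²) = 4.68 × 10¹¹³ J/m³
atomic unit of energy density: u_au = E_h/a₀³ = m_e⁴e¹⁰/((4πε₀)⁵ℏ⁸) = 3.01 × 10¹³ J/m³
51.9 × 4.68 × 10¹¹³ / 3.01 × 10¹³ = 8.06 × 10¹⁰¹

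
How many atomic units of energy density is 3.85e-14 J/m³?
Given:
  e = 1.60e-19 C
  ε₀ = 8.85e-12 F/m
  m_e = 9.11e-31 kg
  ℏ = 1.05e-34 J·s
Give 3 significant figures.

1.28e-27

atomic unit of energy density: u_au = E_h/a₀³ = m_e⁴e¹⁰/((4πε₀)⁵ℏ⁸) = 3.01e13 J/m³.
3.85e-14 / 3.01e13 = 1.28e-27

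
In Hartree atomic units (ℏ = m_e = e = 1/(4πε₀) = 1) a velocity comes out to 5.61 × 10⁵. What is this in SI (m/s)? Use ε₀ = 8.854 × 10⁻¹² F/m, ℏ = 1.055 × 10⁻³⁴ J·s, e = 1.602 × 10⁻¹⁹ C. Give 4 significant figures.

One atomic unit of velocity: v_au = e²/(4πε₀ℏ) = 2.186 × 10⁶ m/s.
5.61 × 10⁵ × 2.186 × 10⁶ m/s = 1.227 × 10¹² m/s

1.227 × 10¹² m/s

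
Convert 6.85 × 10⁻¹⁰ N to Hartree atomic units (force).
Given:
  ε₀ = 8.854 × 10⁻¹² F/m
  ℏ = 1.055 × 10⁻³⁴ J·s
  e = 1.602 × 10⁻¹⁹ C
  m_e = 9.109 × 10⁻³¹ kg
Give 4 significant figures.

8.334 × 10⁻³

atomic unit of force: F_au = E_h/a₀ = m_e²e⁶/((4πε₀)³ℏ⁴) = 8.220 × 10⁻⁸ N.
6.85 × 10⁻¹⁰ / 8.220 × 10⁻⁸ = 8.334 × 10⁻³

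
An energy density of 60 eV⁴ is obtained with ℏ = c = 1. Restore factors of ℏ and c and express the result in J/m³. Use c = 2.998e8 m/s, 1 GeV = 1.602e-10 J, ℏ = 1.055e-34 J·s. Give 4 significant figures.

[E]/[L]³ = [E]⁴/(ℏc)³; restore (ℏc)⁻³.
1 GeV⁴ → 1/(ℏc)³ × (1 GeV in J)⁴ = 2.082e37 J/m³.
Convert the energy scale: 60 eV⁴ = 6.00e-35 GeV⁴.
Result: 6.00e-35 × 2.082e37 = 1.249e3 J/m³.

1.249e3 J/m³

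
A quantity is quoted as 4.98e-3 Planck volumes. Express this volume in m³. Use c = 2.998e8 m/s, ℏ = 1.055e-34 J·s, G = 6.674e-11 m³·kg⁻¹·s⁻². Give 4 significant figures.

One Planck volume: V_P = (ℏG/c³)^(3/2) = 4.224e-105 m³.
4.98e-3 × 4.224e-105 m³ = 2.104e-107 m³

2.104e-107 m³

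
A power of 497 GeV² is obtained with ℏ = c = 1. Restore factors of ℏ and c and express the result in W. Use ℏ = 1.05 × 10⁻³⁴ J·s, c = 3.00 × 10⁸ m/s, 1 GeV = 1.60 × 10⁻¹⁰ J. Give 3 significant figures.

1.21 × 10¹⁷ W

Power is [E]/[T] = [E]²/ℏ.
1 GeV² → 1/ℏ × (1 GeV in J)² = 2.44 × 10¹⁴ W.
Result: 497 × 2.44 × 10¹⁴ = 1.21 × 10¹⁷ W.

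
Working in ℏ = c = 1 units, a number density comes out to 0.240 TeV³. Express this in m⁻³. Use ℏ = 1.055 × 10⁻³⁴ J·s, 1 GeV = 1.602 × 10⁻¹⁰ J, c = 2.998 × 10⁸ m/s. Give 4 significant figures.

Number density is [L]⁻³ = [E]³/(ℏc)³.
1 GeV³ → 1/(ℏc)³ × (1 GeV in J)³ = 1.299 × 10⁴⁷ m⁻³.
Convert the energy scale: 0.240 TeV³ = 2.40 × 10⁸ GeV³.
Result: 2.40 × 10⁸ × 1.299 × 10⁴⁷ = 3.119 × 10⁵⁵ m⁻³.

3.119 × 10⁵⁵ m⁻³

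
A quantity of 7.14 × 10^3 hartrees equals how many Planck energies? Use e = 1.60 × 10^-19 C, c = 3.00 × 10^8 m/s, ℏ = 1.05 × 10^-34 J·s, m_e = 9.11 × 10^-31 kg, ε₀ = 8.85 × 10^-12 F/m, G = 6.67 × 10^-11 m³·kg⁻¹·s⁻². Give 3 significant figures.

1.60 × 10^-23

hartree: E_h = m_e e⁴/(4πε₀ℏ)² = 4.38 × 10^-18 J
Planck energy: E_P = √(ℏc⁵/G) = 1.96 × 10^9 J
7.14 × 10^3 × 4.38 × 10^-18 / 1.96 × 10^9 = 1.60 × 10^-23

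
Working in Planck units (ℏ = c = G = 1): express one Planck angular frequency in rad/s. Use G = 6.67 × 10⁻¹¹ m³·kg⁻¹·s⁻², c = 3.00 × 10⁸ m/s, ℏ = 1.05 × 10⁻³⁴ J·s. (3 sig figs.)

1.86 × 10⁴³ rad/s

The unique combination of the constants set to 1 with dimensions of angular frequency is ω_P = √(c⁵/(ℏG)).
  = √(3.47 × 10⁸⁶)
  = 1.86 × 10⁴³ rad/s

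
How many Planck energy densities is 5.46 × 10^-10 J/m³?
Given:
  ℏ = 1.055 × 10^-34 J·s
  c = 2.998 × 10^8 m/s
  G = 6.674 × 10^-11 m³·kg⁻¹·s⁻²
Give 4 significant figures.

1.179 × 10^-123

Planck energy density: u_P = c⁷/(ℏG²) = 4.632 × 10^113 J/m³.
5.46 × 10^-10 / 4.632 × 10^113 = 1.179 × 10^-123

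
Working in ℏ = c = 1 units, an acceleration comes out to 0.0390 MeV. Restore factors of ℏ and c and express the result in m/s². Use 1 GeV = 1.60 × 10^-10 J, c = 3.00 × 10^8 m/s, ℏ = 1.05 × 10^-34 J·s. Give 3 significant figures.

1.78 × 10^28 m/s²

Acceleration is [L]/[T]² = c·[E]/ℏ.
1 GeV → c/ℏ × (1 GeV in J) = 4.57 × 10^32 m/s².
Convert the energy scale: 0.0390 MeV = 3.90 × 10^-5 GeV.
Result: 3.90 × 10^-5 × 4.57 × 10^32 = 1.78 × 10^28 m/s².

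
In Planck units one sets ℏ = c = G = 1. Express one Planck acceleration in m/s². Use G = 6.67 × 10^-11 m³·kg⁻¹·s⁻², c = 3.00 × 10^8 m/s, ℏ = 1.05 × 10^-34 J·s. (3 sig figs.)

5.59 × 10^51 m/s²

a_P = √(c⁷/(ℏG))
  = √(3.12 × 10^103)
  = 5.59 × 10^51 m/s²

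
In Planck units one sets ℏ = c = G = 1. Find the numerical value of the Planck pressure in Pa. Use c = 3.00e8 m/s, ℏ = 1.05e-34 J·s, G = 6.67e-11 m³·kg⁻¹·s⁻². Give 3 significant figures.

p_P = c⁷/(ℏG²)
  = 2.19e59 / 4.67e-55
  = 4.68e113 Pa

4.68e113 Pa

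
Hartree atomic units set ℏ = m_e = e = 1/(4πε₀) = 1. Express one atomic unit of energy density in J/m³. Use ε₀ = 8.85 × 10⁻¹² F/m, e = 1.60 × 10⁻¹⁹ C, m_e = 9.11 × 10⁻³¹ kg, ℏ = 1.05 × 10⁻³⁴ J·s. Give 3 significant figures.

The unique combination of the constants set to 1 with dimensions of energy density is u_au = E_h/a₀³ = m_e⁴e¹⁰/((4πε₀)⁵ℏ⁸).
E_h = 4.38 × 10⁻¹⁸ J
a₀ = 5.26 × 10⁻¹¹ m
E_h/a₀³ = 3.01 × 10¹³ J/m³

3.01 × 10¹³ J/m³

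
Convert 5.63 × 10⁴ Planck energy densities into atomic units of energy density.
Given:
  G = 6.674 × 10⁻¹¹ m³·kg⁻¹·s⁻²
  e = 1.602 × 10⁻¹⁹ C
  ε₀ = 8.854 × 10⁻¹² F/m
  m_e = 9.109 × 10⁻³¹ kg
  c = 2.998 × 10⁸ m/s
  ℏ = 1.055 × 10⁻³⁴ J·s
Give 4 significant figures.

8.904 × 10¹⁰⁴

Planck energy density: u_P = c⁷/(ℏG²) = 4.632 × 10¹¹³ J/m³
atomic unit of energy density: u_au = E_h/a₀³ = m_e⁴e¹⁰/((4πε₀)⁵ℏ⁸) = 2.929 × 10¹³ J/m³
5.63 × 10⁴ × 4.632 × 10¹¹³ / 2.929 × 10¹³ = 8.904 × 10¹⁰⁴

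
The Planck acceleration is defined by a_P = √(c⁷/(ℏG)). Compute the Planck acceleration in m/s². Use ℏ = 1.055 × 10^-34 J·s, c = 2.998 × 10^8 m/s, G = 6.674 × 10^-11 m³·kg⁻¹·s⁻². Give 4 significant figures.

a_P = √(c⁷/(ℏG))
  = √(3.092 × 10^103)
  = 5.560 × 10^51 m/s²

5.560 × 10^51 m/s²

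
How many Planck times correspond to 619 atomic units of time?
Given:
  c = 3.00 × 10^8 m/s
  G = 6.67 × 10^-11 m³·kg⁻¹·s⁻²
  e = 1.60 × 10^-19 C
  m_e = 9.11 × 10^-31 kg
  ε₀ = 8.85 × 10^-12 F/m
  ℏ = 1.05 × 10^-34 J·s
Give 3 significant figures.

atomic unit of time: τ_au = (4πε₀)²ℏ³/(m_e e⁴) = 2.40 × 10^-17 s
Planck time: t_P = √(ℏG/c⁵) = 5.37 × 10^-44 s
619 × 2.40 × 10^-17 / 5.37 × 10^-44 = 2.77 × 10^29

2.77 × 10^29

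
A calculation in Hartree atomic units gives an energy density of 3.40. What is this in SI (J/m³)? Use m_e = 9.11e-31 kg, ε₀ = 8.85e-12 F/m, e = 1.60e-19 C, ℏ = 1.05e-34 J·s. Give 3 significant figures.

1.02e14 J/m³

One atomic unit of energy density: u_au = E_h/a₀³ = m_e⁴e¹⁰/((4πε₀)⁵ℏ⁸) = 3.01e13 J/m³.
3.40 × 3.01e13 J/m³ = 1.02e14 J/m³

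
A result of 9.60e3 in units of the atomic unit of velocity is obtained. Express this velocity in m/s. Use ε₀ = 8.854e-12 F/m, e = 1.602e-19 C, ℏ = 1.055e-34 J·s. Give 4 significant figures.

2.099e10 m/s

One atomic unit of velocity: v_au = e²/(4πε₀ℏ) = 2.186e6 m/s.
9.60e3 × 2.186e6 m/s = 2.099e10 m/s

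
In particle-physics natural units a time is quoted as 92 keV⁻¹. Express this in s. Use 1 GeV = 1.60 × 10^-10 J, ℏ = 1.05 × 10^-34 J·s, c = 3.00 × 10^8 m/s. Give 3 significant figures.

6.04 × 10^-17 s

A time is [E]⁻¹ in ℏ=c=1; restore one factor of ℏ.
1 GeV⁻¹ → ℏ × (1 GeV in J)⁻¹ = 6.56 × 10^-25 s.
Convert the energy scale: 92 keV⁻¹ = 9.20 × 10^7 GeV⁻¹.
Result: 9.20 × 10^7 × 6.56 × 10^-25 = 6.04 × 10^-17 s.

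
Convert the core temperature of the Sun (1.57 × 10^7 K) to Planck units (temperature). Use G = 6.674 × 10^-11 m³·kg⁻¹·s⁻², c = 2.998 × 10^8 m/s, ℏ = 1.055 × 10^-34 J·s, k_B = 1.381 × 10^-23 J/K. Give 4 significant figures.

Planck temperature: T_P = √(ℏc⁵/G) / k_B = 1.417 × 10^32 K.
1.57 × 10^7 / 1.417 × 10^32 = 1.108 × 10^-25

1.108 × 10^-25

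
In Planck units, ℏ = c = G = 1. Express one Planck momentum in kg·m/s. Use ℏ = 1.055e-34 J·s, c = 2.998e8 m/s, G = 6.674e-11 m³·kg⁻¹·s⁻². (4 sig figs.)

6.527 kg·m/s

The unique combination of the constants set to 1 with dimensions of momentum is p_P = √(ℏc³/G).
  = √(42.60)
  = 6.527 kg·m/s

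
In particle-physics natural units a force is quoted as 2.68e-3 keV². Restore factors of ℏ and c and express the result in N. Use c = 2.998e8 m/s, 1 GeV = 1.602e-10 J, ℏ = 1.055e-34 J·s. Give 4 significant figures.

2.175e-9 N

Force is [E]/[L] = [E]²/(ℏc); restore (ℏc)⁻¹.
1 GeV² → 1/(ℏc) × (1 GeV in J)² = 8.114e5 N.
Convert the energy scale: 2.68e-3 keV² = 2.68e-15 GeV².
Result: 2.68e-15 × 8.114e5 = 2.175e-9 N.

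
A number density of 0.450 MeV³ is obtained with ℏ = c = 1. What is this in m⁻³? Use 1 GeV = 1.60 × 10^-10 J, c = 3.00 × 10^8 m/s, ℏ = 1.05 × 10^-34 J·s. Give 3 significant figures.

5.90 × 10^37 m⁻³

Number density is [L]⁻³ = [E]³/(ℏc)³.
1 GeV³ → 1/(ℏc)³ × (1 GeV in J)³ = 1.31 × 10^47 m⁻³.
Convert the energy scale: 0.450 MeV³ = 4.50 × 10^-10 GeV³.
Result: 4.50 × 10^-10 × 1.31 × 10^47 = 5.90 × 10^37 m⁻³.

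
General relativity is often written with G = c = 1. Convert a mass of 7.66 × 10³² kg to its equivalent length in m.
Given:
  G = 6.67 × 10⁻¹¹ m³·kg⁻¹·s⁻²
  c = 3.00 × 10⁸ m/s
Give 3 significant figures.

5.68 × 10⁵ m

In G = c = 1 units mass has dimensions of length; the conversion factor is G/c².
7.66 × 10³² kg × (G/c²) = 5.68 × 10⁵ m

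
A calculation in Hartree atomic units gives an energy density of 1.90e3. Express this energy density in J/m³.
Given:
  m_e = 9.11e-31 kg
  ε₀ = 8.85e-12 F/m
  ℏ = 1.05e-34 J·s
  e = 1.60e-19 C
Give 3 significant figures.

5.72e16 J/m³

One atomic unit of energy density: u_au = E_h/a₀³ = m_e⁴e¹⁰/((4πε₀)⁵ℏ⁸) = 3.01e13 J/m³.
1.90e3 × 3.01e13 J/m³ = 5.72e16 J/m³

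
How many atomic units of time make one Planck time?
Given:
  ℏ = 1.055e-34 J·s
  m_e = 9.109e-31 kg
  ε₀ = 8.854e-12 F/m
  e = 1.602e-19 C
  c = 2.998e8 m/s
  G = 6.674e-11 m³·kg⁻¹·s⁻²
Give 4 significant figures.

2.225e-27

Planck time: t_P = √(ℏG/c⁵) = 5.392e-44 s
atomic unit of time: τ_au = (4πε₀)²ℏ³/(m_e e⁴) = 2.423e-17 s
ratio = 5.392e-44 / 2.423e-17 = 2.225e-27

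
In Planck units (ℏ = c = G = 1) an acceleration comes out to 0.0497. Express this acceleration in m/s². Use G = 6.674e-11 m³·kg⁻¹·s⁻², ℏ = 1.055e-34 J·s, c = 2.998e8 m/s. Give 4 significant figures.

2.763e50 m/s²

One Planck acceleration: a_P = √(c⁷/(ℏG)) = 5.560e51 m/s².
0.0497 × 5.560e51 m/s² = 2.763e50 m/s²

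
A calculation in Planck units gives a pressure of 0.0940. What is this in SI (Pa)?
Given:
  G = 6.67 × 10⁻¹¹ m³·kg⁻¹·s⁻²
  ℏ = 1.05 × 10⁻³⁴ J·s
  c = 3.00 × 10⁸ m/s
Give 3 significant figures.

One Planck pressure: p_P = c⁷/(ℏG²) = 4.68 × 10¹¹³ Pa.
0.0940 × 4.68 × 10¹¹³ Pa = 4.40 × 10¹¹² Pa

4.40 × 10¹¹² Pa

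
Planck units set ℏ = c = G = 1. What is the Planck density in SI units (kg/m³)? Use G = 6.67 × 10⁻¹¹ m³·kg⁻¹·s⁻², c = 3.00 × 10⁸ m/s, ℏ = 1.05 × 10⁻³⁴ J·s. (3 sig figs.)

5.20 × 10⁹⁶ kg/m³

The unique combination of the constants set to 1 with dimensions of density is ρ_P = c⁵/(ℏG²).
  = 2.43 × 10⁴² / 4.67 × 10⁻⁵⁵
  = 5.20 × 10⁹⁶ kg/m³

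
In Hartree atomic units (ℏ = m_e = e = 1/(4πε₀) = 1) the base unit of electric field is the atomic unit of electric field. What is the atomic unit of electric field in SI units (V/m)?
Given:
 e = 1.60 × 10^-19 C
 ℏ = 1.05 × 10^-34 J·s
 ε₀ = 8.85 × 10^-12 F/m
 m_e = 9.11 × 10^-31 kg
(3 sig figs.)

E_au = E_h/(e a₀) = m_e²e⁵/((4πε₀)³ℏ⁴)
E_h = 4.38 × 10^-18 J
a₀ = 5.26 × 10^-11 m
E_h/(e·a₀) = 5.20 × 10^11 V/m

5.20 × 10^11 V/m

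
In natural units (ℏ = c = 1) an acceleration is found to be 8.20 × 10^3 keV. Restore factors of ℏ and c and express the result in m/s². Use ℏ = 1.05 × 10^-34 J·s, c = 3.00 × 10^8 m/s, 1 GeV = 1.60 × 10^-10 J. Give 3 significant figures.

3.75 × 10^30 m/s²

Acceleration is [L]/[T]² = c·[E]/ℏ.
1 GeV → c/ℏ × (1 GeV in J) = 4.57 × 10^32 m/s².
Convert the energy scale: 8.20 × 10^3 keV = 8.20 × 10^-3 GeV.
Result: 8.20 × 10^-3 × 4.57 × 10^32 = 3.75 × 10^30 m/s².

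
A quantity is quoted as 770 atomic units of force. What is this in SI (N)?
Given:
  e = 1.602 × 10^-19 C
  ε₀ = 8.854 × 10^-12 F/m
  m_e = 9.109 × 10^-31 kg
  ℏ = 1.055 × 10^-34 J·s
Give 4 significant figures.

One atomic unit of force: F_au = E_h/a₀ = m_e²e⁶/((4πε₀)³ℏ⁴) = 8.220 × 10^-8 N.
770 × 8.220 × 10^-8 N = 6.329 × 10^-5 N

6.329 × 10^-5 N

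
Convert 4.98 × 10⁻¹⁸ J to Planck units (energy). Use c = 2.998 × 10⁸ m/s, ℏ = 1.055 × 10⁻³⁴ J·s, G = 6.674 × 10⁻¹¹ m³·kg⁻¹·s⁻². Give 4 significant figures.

2.545 × 10⁻²⁷

Planck energy: E_P = √(ℏc⁵/G) = 1.957 × 10⁹ J.
4.98 × 10⁻¹⁸ / 1.957 × 10⁹ = 2.545 × 10⁻²⁷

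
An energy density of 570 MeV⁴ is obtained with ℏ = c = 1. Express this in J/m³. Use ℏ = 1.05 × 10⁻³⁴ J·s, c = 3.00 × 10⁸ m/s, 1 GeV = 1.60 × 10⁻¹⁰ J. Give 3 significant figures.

[E]/[L]³ = [E]⁴/(ℏc)³; restore (ℏc)⁻³.
1 GeV⁴ → 1/(ℏc)³ × (1 GeV in J)⁴ = 2.10 × 10³⁷ J/m³.
Convert the energy scale: 570 MeV⁴ = 5.70 × 10⁻¹⁰ GeV⁴.
Result: 5.70 × 10⁻¹⁰ × 2.10 × 10³⁷ = 1.20 × 10²⁸ J/m³.

1.20 × 10²⁸ J/m³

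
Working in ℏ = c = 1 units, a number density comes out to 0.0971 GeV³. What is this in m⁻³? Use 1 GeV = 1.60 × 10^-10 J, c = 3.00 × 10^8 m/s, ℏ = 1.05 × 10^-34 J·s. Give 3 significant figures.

1.27 × 10^46 m⁻³

Number density is [L]⁻³ = [E]³/(ℏc)³.
1 GeV³ → 1/(ℏc)³ × (1 GeV in J)³ = 1.31 × 10^47 m⁻³.
Result: 0.0971 × 1.31 × 10^47 = 1.27 × 10^46 m⁻³.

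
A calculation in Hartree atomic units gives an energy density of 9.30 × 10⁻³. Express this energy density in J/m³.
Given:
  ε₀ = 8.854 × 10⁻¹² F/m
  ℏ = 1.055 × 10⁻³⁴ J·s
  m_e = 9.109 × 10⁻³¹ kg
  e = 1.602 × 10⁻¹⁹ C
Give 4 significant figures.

One atomic unit of energy density: u_au = E_h/a₀³ = m_e⁴e¹⁰/((4πε₀)⁵ℏ⁸) = 2.929 × 10¹³ J/m³.
9.30 × 10⁻³ × 2.929 × 10¹³ J/m³ = 2.724 × 10¹¹ J/m³

2.724 × 10¹¹ J/m³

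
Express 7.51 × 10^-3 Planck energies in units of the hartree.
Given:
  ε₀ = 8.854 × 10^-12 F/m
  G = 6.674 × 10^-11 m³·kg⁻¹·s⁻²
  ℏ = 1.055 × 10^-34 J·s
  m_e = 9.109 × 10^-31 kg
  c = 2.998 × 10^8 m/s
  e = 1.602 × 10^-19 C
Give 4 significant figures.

3.375 × 10^24

Planck energy: E_P = √(ℏc⁵/G) = 1.957 × 10^9 J
hartree: E_h = m_e e⁴/(4πε₀ℏ)² = 4.354 × 10^-18 J
7.51 × 10^-3 × 1.957 × 10^9 / 4.354 × 10^-18 = 3.375 × 10^24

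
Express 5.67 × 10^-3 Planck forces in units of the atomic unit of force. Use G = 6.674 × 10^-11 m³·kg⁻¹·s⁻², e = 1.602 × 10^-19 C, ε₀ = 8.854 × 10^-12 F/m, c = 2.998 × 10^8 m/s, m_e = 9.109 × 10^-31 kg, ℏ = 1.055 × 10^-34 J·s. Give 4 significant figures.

8.350 × 10^48

Planck force: F_P = c⁴/G = 1.210 × 10^44 N
atomic unit of force: F_au = E_h/a₀ = m_e²e⁶/((4πε₀)³ℏ⁴) = 8.220 × 10^-8 N
5.67 × 10^-3 × 1.210 × 10^44 / 8.220 × 10^-8 = 8.350 × 10^48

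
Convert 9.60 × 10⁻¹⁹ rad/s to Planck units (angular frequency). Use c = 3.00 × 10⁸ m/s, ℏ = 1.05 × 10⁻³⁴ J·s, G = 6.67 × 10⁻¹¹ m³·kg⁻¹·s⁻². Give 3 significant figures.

Planck angular frequency: ω_P = √(c⁵/(ℏG)) = 1.86 × 10⁴³ rad/s.
9.60 × 10⁻¹⁹ / 1.86 × 10⁴³ = 5.15 × 10⁻⁶²

5.15 × 10⁻⁶²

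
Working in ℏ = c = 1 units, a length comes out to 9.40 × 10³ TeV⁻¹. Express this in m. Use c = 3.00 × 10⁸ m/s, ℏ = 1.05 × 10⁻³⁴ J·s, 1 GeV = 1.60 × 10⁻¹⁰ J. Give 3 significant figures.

1.85 × 10⁻¹⁵ m

A length is [E]⁻¹ in ℏ=c=1; restore one factor of ℏc.
1 GeV⁻¹ → ℏc × (1 GeV in J)⁻¹ = 1.97 × 10⁻¹⁶ m.
Convert the energy scale: 9.40 × 10³ TeV⁻¹ = 9.40 GeV⁻¹.
Result: 9.40 × 1.97 × 10⁻¹⁶ = 1.85 × 10⁻¹⁵ m.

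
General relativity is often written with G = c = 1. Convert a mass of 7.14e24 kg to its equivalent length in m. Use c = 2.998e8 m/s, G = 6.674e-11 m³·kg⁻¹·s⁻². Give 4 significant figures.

5.302e-3 m

In G = c = 1 units mass has dimensions of length; the conversion factor is G/c².
7.14e24 kg × (G/c²) = 5.302e-3 m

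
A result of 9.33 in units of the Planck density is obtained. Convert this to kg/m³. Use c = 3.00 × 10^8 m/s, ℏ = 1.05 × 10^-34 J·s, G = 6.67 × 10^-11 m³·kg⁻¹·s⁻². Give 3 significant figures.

4.85 × 10^97 kg/m³

One Planck density: ρ_P = c⁵/(ℏG²) = 5.20 × 10^96 kg/m³.
9.33 × 5.20 × 10^96 kg/m³ = 4.85 × 10^97 kg/m³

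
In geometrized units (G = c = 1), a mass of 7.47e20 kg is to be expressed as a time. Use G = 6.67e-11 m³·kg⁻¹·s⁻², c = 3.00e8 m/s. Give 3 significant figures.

Mass → time via G/c³.
7.47e20 kg × (G/c³) = 1.85e-15 s

1.85e-15 s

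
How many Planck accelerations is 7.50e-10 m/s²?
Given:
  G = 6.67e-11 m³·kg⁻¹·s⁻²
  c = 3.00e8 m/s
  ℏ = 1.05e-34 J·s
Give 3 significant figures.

1.34e-61

Planck acceleration: a_P = √(c⁷/(ℏG)) = 5.59e51 m/s².
7.50e-10 / 5.59e51 = 1.34e-61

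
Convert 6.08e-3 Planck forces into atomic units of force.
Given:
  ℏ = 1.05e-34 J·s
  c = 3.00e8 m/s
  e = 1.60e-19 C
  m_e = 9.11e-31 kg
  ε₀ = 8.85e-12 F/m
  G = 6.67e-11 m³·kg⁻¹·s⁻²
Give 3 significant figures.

8.87e48

Planck force: F_P = c⁴/G = 1.21e44 N
atomic unit of force: F_au = E_h/a₀ = m_e²e⁶/((4πε₀)³ℏ⁴) = 8.33e-8 N
6.08e-3 × 1.21e44 / 8.33e-8 = 8.87e48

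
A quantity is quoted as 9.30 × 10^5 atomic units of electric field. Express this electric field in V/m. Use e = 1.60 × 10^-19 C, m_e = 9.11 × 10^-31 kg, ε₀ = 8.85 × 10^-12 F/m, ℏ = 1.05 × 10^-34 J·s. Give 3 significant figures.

One atomic unit of electric field: E_au = E_h/(e a₀) = m_e²e⁵/((4πε₀)³ℏ⁴) = 5.20 × 10^11 V/m.
9.30 × 10^5 × 5.20 × 10^11 V/m = 4.84 × 10^17 V/m

4.84 × 10^17 V/m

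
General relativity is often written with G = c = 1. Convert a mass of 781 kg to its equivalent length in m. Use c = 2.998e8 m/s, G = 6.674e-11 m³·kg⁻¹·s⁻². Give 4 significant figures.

In G = c = 1 units mass has dimensions of length; the conversion factor is G/c².
781 kg × (G/c²) = 5.799e-25 m

5.799e-25 m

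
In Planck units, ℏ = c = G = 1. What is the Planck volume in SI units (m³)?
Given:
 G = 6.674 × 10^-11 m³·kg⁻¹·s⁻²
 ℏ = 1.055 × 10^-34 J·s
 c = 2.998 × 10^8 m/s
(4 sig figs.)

4.224 × 10^-105 m³

From ℏ = c = G = 1 the volume scale is V_P = (ℏG/c³)^(3/2).
  = √(1.784 × 10^-209)
  = 4.224 × 10^-105 m³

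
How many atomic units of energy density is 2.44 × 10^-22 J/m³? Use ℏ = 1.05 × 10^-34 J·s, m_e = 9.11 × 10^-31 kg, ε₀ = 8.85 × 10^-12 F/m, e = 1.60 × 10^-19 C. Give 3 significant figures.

8.10 × 10^-36

atomic unit of energy density: u_au = E_h/a₀³ = m_e⁴e¹⁰/((4πε₀)⁵ℏ⁸) = 3.01 × 10^13 J/m³.
2.44 × 10^-22 / 3.01 × 10^13 = 8.10 × 10^-36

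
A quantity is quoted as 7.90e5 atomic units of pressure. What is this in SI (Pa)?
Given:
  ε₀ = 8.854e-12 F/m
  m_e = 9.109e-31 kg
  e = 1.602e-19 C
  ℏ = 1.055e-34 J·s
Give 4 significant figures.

One atomic unit of pressure: P_au = E_h/a₀³ = m_e⁴e¹⁰/((4πε₀)⁵ℏ⁸) = 2.929e13 Pa.
7.90e5 × 2.929e13 Pa = 2.314e19 Pa

2.314e19 Pa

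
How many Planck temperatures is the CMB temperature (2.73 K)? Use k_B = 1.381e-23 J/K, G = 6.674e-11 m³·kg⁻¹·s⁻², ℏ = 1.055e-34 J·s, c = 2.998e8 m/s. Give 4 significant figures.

1.927e-32

Planck temperature: T_P = √(ℏc⁵/G) / k_B = 1.417e32 K.
2.73 / 1.417e32 = 1.927e-32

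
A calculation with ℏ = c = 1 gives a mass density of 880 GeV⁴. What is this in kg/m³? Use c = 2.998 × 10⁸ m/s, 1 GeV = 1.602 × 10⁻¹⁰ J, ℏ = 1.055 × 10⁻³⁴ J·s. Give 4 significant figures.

2.038 × 10²³ kg/m³

Mass density is [E]/(c²[L]³) = [E]⁴/(ℏ³c⁵).
1 GeV⁴ → 1/(ℏ³c⁵) × (1 GeV in J)⁴ = 2.316 × 10²⁰ kg/m³.
Result: 880 × 2.316 × 10²⁰ = 2.038 × 10²³ kg/m³.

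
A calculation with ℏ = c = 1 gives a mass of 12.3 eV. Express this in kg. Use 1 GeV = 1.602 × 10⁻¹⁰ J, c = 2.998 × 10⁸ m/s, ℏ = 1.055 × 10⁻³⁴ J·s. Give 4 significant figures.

2.192 × 10⁻³⁵ kg

Mass is [E]/c²; divide by c².
1 GeV → 1/c² × (1 GeV in J) = 1.782 × 10⁻²⁷ kg.
Convert the energy scale: 12.3 eV = 1.23 × 10⁻⁸ GeV.
Result: 1.23 × 10⁻⁸ × 1.782 × 10⁻²⁷ = 2.192 × 10⁻³⁵ kg.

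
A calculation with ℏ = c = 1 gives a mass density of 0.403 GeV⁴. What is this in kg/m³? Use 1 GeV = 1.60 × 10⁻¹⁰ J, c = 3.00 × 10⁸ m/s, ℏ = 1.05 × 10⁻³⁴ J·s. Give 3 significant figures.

Mass density is [E]/(c²[L]³) = [E]⁴/(ℏ³c⁵).
1 GeV⁴ → 1/(ℏ³c⁵) × (1 GeV in J)⁴ = 2.33 × 10²⁰ kg/m³.
Result: 0.403 × 2.33 × 10²⁰ = 9.39 × 10¹⁹ kg/m³.

9.39 × 10¹⁹ kg/m³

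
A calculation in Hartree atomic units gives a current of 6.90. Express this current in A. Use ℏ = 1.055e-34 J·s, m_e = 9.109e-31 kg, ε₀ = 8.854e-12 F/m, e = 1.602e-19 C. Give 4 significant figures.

One atomic unit of electric current: I_au = e E_h/ℏ = m_e e⁵/((4πε₀)²ℏ³) = 6.612e-3 A.
6.90 × 6.612e-3 A = 0.04562 A

0.04562 A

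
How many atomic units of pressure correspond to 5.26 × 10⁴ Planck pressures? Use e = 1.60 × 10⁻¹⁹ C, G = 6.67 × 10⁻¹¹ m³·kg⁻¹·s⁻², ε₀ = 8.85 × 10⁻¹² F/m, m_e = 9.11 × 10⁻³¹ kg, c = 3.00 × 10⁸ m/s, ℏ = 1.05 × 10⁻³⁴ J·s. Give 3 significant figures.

8.17 × 10¹⁰⁴

Planck pressure: p_P = c⁷/(ℏG²) = 4.68 × 10¹¹³ Pa
atomic unit of pressure: P_au = E_h/a₀³ = m_e⁴e¹⁰/((4πε₀)⁵ℏ⁸) = 3.01 × 10¹³ Pa
5.26 × 10⁴ × 4.68 × 10¹¹³ / 3.01 × 10¹³ = 8.17 × 10¹⁰⁴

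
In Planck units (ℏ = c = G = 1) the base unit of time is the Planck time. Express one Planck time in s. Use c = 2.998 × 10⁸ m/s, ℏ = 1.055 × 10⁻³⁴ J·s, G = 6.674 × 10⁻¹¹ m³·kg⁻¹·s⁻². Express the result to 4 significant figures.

t_P = √(ℏG/c⁵)
  = √(2.907 × 10⁻⁸⁷)
  = 5.392 × 10⁻⁴⁴ s

5.392 × 10⁻⁴⁴ s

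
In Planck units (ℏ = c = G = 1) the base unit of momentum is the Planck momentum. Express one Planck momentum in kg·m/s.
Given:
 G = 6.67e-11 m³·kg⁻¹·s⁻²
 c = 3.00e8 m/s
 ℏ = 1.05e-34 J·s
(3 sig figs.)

6.52 kg·m/s

p_P = √(ℏc³/G)
  = √(42.5)
  = 6.52 kg·m/s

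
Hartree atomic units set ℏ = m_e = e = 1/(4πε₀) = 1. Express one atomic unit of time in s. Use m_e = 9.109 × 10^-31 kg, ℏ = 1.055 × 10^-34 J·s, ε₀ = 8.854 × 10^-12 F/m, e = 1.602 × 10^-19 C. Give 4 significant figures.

2.423 × 10^-17 s

The unique combination of the constants set to 1 with dimensions of time is τ_au = (4πε₀)²ℏ³/(m_e e⁴).
E_h = 4.354 × 10^-18 J
ℏ/E_h = 2.423 × 10^-17 s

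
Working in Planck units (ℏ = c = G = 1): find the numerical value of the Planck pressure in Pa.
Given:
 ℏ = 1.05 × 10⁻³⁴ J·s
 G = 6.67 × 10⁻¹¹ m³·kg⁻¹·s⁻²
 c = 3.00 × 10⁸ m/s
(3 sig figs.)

The unique combination of the constants set to 1 with dimensions of pressure is p_P = c⁷/(ℏG²).
  = 2.19 × 10⁵⁹ / 4.67 × 10⁻⁵⁵
  = 4.68 × 10¹¹³ Pa

4.68 × 10¹¹³ Pa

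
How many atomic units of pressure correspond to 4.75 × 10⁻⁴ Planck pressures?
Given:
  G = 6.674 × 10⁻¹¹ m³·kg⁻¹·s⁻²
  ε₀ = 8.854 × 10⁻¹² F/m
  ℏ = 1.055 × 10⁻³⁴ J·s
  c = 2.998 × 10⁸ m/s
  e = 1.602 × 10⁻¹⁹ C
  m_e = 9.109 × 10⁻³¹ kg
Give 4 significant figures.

7.512 × 10⁹⁶

Planck pressure: p_P = c⁷/(ℏG²) = 4.632 × 10¹¹³ Pa
atomic unit of pressure: P_au = E_h/a₀³ = m_e⁴e¹⁰/((4πε₀)⁵ℏ⁸) = 2.929 × 10¹³ Pa
4.75 × 10⁻⁴ × 4.632 × 10¹¹³ / 2.929 × 10¹³ = 7.512 × 10⁹⁶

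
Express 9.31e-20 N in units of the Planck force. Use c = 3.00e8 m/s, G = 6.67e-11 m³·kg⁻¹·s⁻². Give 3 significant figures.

7.67e-64

Planck force: F_P = c⁴/G = 1.21e44 N.
9.31e-20 / 1.21e44 = 7.67e-64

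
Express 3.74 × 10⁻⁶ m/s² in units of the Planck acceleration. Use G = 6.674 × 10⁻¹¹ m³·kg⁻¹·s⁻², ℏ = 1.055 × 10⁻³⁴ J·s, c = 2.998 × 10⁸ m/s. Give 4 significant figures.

6.726 × 10⁻⁵⁸

Planck acceleration: a_P = √(c⁷/(ℏG)) = 5.560 × 10⁵¹ m/s².
3.74 × 10⁻⁶ / 5.560 × 10⁵¹ = 6.726 × 10⁻⁵⁸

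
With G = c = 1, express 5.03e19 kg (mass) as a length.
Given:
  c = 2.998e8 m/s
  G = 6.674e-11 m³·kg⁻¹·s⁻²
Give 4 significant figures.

In G = c = 1 units mass has dimensions of length; the conversion factor is G/c².
5.03e19 kg × (G/c²) = 3.735e-8 m

3.735e-8 m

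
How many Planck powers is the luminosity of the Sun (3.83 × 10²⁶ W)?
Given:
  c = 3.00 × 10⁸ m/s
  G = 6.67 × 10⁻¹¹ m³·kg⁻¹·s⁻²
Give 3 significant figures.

Planck power: P_P = c⁵/G = 3.64 × 10⁵² W.
3.83 × 10²⁶ / 3.64 × 10⁵² = 1.05 × 10⁻²⁶

1.05 × 10⁻²⁶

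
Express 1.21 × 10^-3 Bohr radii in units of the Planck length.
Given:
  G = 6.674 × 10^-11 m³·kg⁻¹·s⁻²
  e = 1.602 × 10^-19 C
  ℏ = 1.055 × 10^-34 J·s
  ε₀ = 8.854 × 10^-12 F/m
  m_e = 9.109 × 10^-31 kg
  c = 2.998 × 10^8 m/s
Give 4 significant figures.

3.965 × 10^21

Bohr radius: a₀ = 4πε₀ℏ²/(m_e e²) = 5.297 × 10^-11 m
Planck length: ℓ_P = √(ℏG/c³) = 1.616 × 10^-35 m
1.21 × 10^-3 × 5.297 × 10^-11 / 1.616 × 10^-35 = 3.965 × 10^21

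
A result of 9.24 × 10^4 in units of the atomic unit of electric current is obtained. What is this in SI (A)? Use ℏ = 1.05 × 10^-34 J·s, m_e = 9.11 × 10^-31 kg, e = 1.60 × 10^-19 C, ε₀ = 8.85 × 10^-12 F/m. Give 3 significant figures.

616 A

One atomic unit of electric current: I_au = e E_h/ℏ = m_e e⁵/((4πε₀)²ℏ³) = 6.67 × 10^-3 A.
9.24 × 10^4 × 6.67 × 10^-3 A = 616 A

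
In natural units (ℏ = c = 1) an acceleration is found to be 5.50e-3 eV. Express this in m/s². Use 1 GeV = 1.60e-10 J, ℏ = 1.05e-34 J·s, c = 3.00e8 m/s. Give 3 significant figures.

2.51e21 m/s²

Acceleration is [L]/[T]² = c·[E]/ℏ.
1 GeV → c/ℏ × (1 GeV in J) = 4.57e32 m/s².
Convert the energy scale: 5.50e-3 eV = 5.50e-12 GeV.
Result: 5.50e-12 × 4.57e32 = 2.51e21 m/s².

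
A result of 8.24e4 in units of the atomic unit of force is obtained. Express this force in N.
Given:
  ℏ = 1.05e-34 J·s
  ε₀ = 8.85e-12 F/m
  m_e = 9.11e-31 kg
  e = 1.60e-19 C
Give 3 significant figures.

6.86e-3 N

One atomic unit of force: F_au = E_h/a₀ = m_e²e⁶/((4πε₀)³ℏ⁴) = 8.33e-8 N.
8.24e4 × 8.33e-8 N = 6.86e-3 N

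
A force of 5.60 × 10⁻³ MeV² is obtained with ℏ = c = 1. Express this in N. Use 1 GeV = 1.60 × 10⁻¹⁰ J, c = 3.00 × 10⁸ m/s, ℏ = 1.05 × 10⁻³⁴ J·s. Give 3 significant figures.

Force is [E]/[L] = [E]²/(ℏc); restore (ℏc)⁻¹.
1 GeV² → 1/(ℏc) × (1 GeV in J)² = 8.13 × 10⁵ N.
Convert the energy scale: 5.60 × 10⁻³ MeV² = 5.60 × 10⁻⁹ GeV².
Result: 5.60 × 10⁻⁹ × 8.13 × 10⁵ = 4.55 × 10⁻³ N.

4.55 × 10⁻³ N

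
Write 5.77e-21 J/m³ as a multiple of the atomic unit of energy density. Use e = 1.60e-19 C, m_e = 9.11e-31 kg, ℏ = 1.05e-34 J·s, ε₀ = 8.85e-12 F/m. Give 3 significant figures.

1.92e-34

atomic unit of energy density: u_au = E_h/a₀³ = m_e⁴e¹⁰/((4πε₀)⁵ℏ⁸) = 3.01e13 J/m³.
5.77e-21 / 3.01e13 = 1.92e-34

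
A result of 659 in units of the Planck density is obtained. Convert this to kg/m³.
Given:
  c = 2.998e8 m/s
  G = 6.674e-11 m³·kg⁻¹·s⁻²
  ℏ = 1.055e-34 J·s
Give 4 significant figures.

3.396e99 kg/m³

One Planck density: ρ_P = c⁵/(ℏG²) = 5.154e96 kg/m³.
659 × 5.154e96 kg/m³ = 3.396e99 kg/m³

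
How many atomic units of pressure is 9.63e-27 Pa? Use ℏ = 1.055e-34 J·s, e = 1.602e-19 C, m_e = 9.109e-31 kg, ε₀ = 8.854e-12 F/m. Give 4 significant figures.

3.288e-40

atomic unit of pressure: P_au = E_h/a₀³ = m_e⁴e¹⁰/((4πε₀)⁵ℏ⁸) = 2.929e13 Pa.
9.63e-27 / 2.929e13 = 3.288e-40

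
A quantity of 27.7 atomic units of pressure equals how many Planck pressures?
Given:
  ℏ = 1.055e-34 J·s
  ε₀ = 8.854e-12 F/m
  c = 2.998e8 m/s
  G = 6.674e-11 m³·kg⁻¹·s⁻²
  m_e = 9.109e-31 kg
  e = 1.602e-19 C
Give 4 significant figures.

1.752e-99

atomic unit of pressure: P_au = E_h/a₀³ = m_e⁴e¹⁰/((4πε₀)⁵ℏ⁸) = 2.929e13 Pa
Planck pressure: p_P = c⁷/(ℏG²) = 4.632e113 Pa
27.7 × 2.929e13 / 4.632e113 = 1.752e-99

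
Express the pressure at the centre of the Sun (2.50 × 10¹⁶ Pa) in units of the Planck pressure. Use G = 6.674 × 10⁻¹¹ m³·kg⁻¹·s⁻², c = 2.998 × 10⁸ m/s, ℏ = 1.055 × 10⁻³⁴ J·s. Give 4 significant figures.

5.397 × 10⁻⁹⁸

Planck pressure: p_P = c⁷/(ℏG²) = 4.632 × 10¹¹³ Pa.
2.50 × 10¹⁶ / 4.632 × 10¹¹³ = 5.397 × 10⁻⁹⁸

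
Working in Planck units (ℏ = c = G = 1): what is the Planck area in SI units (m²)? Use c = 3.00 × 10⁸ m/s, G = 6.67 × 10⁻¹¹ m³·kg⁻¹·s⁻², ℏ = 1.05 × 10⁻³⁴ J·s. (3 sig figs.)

2.59 × 10⁻⁷⁰ m²

From ℏ = c = G = 1 the area scale is A_P = ℏG/c³.
  = 7.00 × 10⁻⁴⁵ / 2.70 × 10²⁵
  = 2.59 × 10⁻⁷⁰ m²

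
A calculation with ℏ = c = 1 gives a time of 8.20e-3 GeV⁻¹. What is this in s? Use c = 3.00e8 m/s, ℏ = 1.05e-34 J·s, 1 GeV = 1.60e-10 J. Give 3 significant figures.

A time is [E]⁻¹ in ℏ=c=1; restore one factor of ℏ.
1 GeV⁻¹ → ℏ × (1 GeV in J)⁻¹ = 6.56e-25 s.
Result: 8.20e-3 × 6.56e-25 = 5.38e-27 s.

5.38e-27 s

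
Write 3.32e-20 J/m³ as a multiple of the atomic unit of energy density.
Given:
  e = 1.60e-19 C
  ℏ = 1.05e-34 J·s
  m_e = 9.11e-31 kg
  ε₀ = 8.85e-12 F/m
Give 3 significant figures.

1.10e-33

atomic unit of energy density: u_au = E_h/a₀³ = m_e⁴e¹⁰/((4πε₀)⁵ℏ⁸) = 3.01e13 J/m³.
3.32e-20 / 3.01e13 = 1.10e-33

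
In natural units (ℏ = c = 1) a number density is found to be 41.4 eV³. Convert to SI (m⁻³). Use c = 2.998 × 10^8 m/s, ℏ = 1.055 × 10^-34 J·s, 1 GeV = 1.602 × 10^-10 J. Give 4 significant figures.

5.379 × 10^21 m⁻³

Number density is [L]⁻³ = [E]³/(ℏc)³.
1 GeV³ → 1/(ℏc)³ × (1 GeV in J)³ = 1.299 × 10^47 m⁻³.
Convert the energy scale: 41.4 eV³ = 4.14 × 10^-26 GeV³.
Result: 4.14 × 10^-26 × 1.299 × 10^47 = 5.379 × 10^21 m⁻³.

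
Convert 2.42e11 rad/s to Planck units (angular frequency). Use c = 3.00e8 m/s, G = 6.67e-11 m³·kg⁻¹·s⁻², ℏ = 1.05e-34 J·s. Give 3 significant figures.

1.30e-32

Planck angular frequency: ω_P = √(c⁵/(ℏG)) = 1.86e43 rad/s.
2.42e11 / 1.86e43 = 1.30e-32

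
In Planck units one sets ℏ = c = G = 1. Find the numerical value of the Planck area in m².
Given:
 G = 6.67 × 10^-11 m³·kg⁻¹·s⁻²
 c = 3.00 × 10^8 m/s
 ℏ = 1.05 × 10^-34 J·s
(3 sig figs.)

A_P = ℏG/c³
  = 7.00 × 10^-45 / 2.70 × 10^25
  = 2.59 × 10^-70 m²

2.59 × 10^-70 m²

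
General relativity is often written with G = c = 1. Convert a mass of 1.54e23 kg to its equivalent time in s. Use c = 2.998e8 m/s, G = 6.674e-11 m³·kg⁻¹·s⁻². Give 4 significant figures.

3.814e-13 s

Mass → time via G/c³.
1.54e23 kg × (G/c³) = 3.814e-13 s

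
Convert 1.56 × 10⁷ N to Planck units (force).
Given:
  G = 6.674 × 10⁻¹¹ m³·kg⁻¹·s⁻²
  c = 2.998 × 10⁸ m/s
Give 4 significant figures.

Planck force: F_P = c⁴/G = 1.210 × 10⁴⁴ N.
1.56 × 10⁷ / 1.210 × 10⁴⁴ = 1.289 × 10⁻³⁷

1.289 × 10⁻³⁷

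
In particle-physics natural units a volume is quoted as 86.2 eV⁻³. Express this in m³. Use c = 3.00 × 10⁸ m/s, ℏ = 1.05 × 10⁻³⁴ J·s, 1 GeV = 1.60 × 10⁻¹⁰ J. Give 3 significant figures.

6.58 × 10⁻¹⁹ m³

Volume is [L]³ = [E]⁻³·(ℏc)³.
1 GeV⁻³ → (ℏc)³ × (1 GeV in J)⁻³ = 7.63 × 10⁻⁴⁸ m³.
Convert the energy scale: 86.2 eV⁻³ = 8.62 × 10²⁸ GeV⁻³.
Result: 8.62 × 10²⁸ × 7.63 × 10⁻⁴⁸ = 6.58 × 10⁻¹⁹ m³.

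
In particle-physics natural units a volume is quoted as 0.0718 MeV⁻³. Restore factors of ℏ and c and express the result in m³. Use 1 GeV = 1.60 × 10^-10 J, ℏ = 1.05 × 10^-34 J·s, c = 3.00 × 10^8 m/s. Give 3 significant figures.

Volume is [L]³ = [E]⁻³·(ℏc)³.
1 GeV⁻³ → (ℏc)³ × (1 GeV in J)⁻³ = 7.63 × 10^-48 m³.
Convert the energy scale: 0.0718 MeV⁻³ = 7.18 × 10^7 GeV⁻³.
Result: 7.18 × 10^7 × 7.63 × 10^-48 = 5.48 × 10^-40 m³.

5.48 × 10^-40 m³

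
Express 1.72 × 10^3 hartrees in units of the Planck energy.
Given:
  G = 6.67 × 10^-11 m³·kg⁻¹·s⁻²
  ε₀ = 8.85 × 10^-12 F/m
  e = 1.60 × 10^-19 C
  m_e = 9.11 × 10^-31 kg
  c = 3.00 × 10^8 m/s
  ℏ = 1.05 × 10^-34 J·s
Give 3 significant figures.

hartree: E_h = m_e e⁴/(4πε₀ℏ)² = 4.38 × 10^-18 J
Planck energy: E_P = √(ℏc⁵/G) = 1.96 × 10^9 J
1.72 × 10^3 × 4.38 × 10^-18 / 1.96 × 10^9 = 3.85 × 10^-24

3.85 × 10^-24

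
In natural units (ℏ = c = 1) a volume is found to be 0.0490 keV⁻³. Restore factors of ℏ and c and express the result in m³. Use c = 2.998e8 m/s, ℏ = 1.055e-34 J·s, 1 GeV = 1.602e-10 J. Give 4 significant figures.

Volume is [L]³ = [E]⁻³·(ℏc)³.
1 GeV⁻³ → (ℏc)³ × (1 GeV in J)⁻³ = 7.696e-48 m³.
Convert the energy scale: 0.0490 keV⁻³ = 4.90e16 GeV⁻³.
Result: 4.90e16 × 7.696e-48 = 3.771e-31 m³.

3.771e-31 m³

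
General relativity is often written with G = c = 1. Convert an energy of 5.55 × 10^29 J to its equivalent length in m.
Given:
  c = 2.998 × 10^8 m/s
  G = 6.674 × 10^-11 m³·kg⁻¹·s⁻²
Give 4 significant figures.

Energy → length via G/c⁴.
5.55 × 10^29 J × (G/c⁴) = 4.585 × 10^-15 m

4.585 × 10^-15 m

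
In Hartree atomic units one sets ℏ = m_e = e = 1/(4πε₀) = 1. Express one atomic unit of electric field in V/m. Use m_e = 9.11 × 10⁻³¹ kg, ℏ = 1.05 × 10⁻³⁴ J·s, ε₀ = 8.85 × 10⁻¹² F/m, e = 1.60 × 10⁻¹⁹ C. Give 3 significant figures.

E_au = E_h/(e a₀) = m_e²e⁵/((4πε₀)³ℏ⁴)
E_h = 4.38 × 10⁻¹⁸ J
a₀ = 5.26 × 10⁻¹¹ m
E_h/(e·a₀) = 5.20 × 10¹¹ V/m

5.20 × 10¹¹ V/m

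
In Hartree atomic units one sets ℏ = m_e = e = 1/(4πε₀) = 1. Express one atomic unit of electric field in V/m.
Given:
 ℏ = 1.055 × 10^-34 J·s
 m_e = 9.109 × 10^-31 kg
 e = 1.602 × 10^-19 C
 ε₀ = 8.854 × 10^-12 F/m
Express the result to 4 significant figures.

E_au = E_h/(e a₀) = m_e²e⁵/((4πε₀)³ℏ⁴)
E_h = 4.354 × 10^-18 J
a₀ = 5.297 × 10^-11 m
E_h/(e·a₀) = 5.131 × 10^11 V/m

5.131 × 10^11 V/m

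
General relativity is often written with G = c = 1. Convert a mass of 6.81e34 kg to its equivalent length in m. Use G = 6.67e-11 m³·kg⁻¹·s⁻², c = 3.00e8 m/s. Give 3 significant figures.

5.05e7 m

In G = c = 1 units mass has dimensions of length; the conversion factor is G/c².
6.81e34 kg × (G/c²) = 5.05e7 m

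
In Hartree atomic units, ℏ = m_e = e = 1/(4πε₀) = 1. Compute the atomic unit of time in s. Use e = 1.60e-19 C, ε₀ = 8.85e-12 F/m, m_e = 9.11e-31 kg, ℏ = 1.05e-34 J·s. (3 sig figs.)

From ℏ = m_e = e = 1/(4πε₀) = 1 the time scale is τ_au = (4πε₀)²ℏ³/(m_e e⁴).
E_h = 4.38e-18 J
ℏ/E_h = 2.40e-17 s

2.40e-17 s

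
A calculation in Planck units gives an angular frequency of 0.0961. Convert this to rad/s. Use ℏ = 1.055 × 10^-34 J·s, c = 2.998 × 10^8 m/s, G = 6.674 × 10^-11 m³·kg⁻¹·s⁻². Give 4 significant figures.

One Planck angular frequency: ω_P = √(c⁵/(ℏG)) = 1.855 × 10^43 rad/s.
0.0961 × 1.855 × 10^43 rad/s = 1.782 × 10^42 rad/s

1.782 × 10^42 rad/s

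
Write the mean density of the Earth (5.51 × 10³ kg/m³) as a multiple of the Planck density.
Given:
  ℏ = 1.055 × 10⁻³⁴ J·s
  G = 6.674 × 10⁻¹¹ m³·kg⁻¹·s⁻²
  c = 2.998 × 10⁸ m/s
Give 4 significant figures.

1.069 × 10⁻⁹³

Planck density: ρ_P = c⁵/(ℏG²) = 5.154 × 10⁹⁶ kg/m³.
5.51 × 10³ / 5.154 × 10⁹⁶ = 1.069 × 10⁻⁹³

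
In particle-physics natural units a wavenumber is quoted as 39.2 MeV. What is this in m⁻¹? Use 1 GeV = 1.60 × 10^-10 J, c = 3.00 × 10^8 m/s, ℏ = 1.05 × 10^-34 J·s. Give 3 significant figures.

Inverse length is [E]/(ℏc).
1 GeV → 1/(ℏc) × (1 GeV in J) = 5.08 × 10^15 m⁻¹.
Convert the energy scale: 39.2 MeV = 0.0392 GeV.
Result: 0.0392 × 5.08 × 10^15 = 1.99 × 10^14 m⁻¹.

1.99 × 10^14 m⁻¹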